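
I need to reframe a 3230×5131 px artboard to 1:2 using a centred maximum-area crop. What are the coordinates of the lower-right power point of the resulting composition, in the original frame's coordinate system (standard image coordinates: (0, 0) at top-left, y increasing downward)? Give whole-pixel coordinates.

x = 2043 px, y = 3421 px

3230/5131 > 1/2, so the 1:2 crop keeps the full height 5131 and trims width to 5131 × 1/2 = 2565.50 px.
Left offset = (3230 − 2565.50)/2 = 332.25 px; top offset = 0.
Lower-right is two-thirds across and two-thirds down within the crop:
x = 332.25 + 2 × 2565.50/3 ≈ 2043; y = 0.00 + 2 × 5131.00/3 ≈ 3421.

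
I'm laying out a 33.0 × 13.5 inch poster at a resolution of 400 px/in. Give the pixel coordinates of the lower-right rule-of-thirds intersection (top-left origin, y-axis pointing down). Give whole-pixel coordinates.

x = 8800 px, y = 3600 px

In pixels the canvas is 33.0 × 400 = 13200 wide and 13.5 × 400 = 5400 tall.
The lower-right point is two-thirds across and two-thirds down:
x = 2 × 13200/3 ≈ 8800; y = 2 × 5400/3 ≈ 3600.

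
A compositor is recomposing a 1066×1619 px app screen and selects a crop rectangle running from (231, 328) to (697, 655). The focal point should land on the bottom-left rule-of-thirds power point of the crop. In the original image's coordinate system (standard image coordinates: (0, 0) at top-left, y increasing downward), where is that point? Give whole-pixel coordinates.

(386, 546)

Crop width = 697 − 231 = 466 px; one third is 155.33 px.
Crop height = 655 − 328 = 327 px; one third is 109.00 px.
The bottom-left point is one-third across and two-thirds down within the crop:
x = 231 + 1 × 155.33 ≈ 386; y = 328 + 2 × 109.00 ≈ 546.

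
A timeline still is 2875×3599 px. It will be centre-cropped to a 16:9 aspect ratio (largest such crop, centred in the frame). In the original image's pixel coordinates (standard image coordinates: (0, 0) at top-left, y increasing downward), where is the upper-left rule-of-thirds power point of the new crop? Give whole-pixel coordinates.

2875/3599 < 16/9, so the 16:9 crop keeps the full width 2875 and trims height to 2875 × 9/16 = 1617.19 px.
Top offset = (3599 − 1617.19)/2 = 990.91 px; left offset = 0.
Upper-left is one-third across and one-third down within the crop:
x = 0.00 + 1 × 2875.00/3 ≈ 958; y = 990.91 + 1 × 1617.19/3 ≈ 1530.

(958, 1530)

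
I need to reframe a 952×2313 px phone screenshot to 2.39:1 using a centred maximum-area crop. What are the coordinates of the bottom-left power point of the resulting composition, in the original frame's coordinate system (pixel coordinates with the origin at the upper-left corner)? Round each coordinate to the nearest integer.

952/2313 < 2.39/1, so the 2.39:1 crop keeps the full width 952 and trims height to 952 × 1/2.39 = 398.33 px.
Top offset = (2313 − 398.33)/2 = 957.34 px; left offset = 0.
Bottom-left is one-third across and two-thirds down within the crop:
x = 0.00 + 1 × 952.00/3 ≈ 317; y = 957.34 + 2 × 398.33/3 ≈ 1223.

(317, 1223)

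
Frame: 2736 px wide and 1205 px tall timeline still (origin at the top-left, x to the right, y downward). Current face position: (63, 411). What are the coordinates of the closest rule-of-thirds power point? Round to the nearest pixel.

Third lines: x ∈ {912, 1824}, y ∈ {402, 803}.
63 is closer to x = 912; 411 is closer to y = 402.
So the nearest intersection is the upper-left power point.

x = 912 px, y = 402 px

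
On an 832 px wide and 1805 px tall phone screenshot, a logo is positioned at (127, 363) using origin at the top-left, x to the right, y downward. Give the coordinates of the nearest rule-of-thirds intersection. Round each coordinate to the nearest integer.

x = 277 px, y = 602 px

Third lines: x ∈ {277, 555}, y ∈ {602, 1203}.
127 is closer to x = 277; 363 is closer to y = 602.
So the nearest intersection is the upper-left power point.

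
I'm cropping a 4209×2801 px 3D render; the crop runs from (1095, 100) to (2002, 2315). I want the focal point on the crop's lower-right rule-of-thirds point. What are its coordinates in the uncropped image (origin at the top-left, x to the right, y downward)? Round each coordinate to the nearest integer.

(1700, 1577)

Crop width = 2002 − 1095 = 907 px; one third is 302.33 px.
Crop height = 2315 − 100 = 2215 px; one third is 738.33 px.
The lower-right point is two-thirds across and two-thirds down within the crop:
x = 1095 + 2 × 302.33 ≈ 1700; y = 100 + 2 × 738.33 ≈ 1577.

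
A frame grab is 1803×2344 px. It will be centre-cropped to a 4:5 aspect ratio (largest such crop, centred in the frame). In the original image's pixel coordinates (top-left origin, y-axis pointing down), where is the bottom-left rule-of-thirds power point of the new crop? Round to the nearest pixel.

x = 601 px, y = 1548 px

1803/2344 < 4/5, so the 4:5 crop keeps the full width 1803 and trims height to 1803 × 5/4 = 2253.75 px.
Top offset = (2344 − 2253.75)/2 = 45.12 px; left offset = 0.
Bottom-left is one-third across and two-thirds down within the crop:
x = 0.00 + 1 × 1803.00/3 ≈ 601; y = 45.12 + 2 × 2253.75/3 ≈ 1548.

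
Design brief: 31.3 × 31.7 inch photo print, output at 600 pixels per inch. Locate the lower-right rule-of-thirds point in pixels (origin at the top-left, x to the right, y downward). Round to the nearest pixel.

In pixels the canvas is 31.3 × 600 = 18780 wide and 31.7 × 600 = 19020 tall.
The lower-right point is two-thirds across and two-thirds down:
x = 2 × 18780/3 ≈ 12520; y = 2 × 19020/3 ≈ 12680.

x = 12520 px, y = 12680 px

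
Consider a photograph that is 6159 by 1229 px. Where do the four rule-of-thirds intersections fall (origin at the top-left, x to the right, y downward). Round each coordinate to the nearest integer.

One third of 6159 is 2053; one third of 1229 is 409.67.
Vertical third lines at x = 2053 and x = 4106; horizontal third lines at y = 410 and y = 819.

(2053, 410), (4106, 410), (2053, 819), (4106, 819)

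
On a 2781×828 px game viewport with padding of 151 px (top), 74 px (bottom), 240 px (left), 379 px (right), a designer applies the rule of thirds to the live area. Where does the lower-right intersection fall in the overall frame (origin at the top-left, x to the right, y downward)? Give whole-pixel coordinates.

Content width = 2781 − 240 − 379 = 2162 px; content height = 828 − 151 − 74 = 603 px.
Lower-right is two-thirds across and two-thirds down within the live area.
x = 240 + 2 × 2162/3 = 240 + 1441.33 ≈ 1681
y = 151 + 2 × 603/3 = 151 + 402.00 ≈ 553

x = 1681 px, y = 553 px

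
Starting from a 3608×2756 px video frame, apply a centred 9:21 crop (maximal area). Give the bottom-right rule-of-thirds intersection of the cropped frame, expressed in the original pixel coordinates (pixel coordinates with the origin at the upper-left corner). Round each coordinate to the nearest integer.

3608/2756 > 9/21, so the 9:21 crop keeps the full height 2756 and trims width to 2756 × 9/21 = 1181.14 px.
Left offset = (3608 − 1181.14)/2 = 1213.43 px; top offset = 0.
Bottom-right is two-thirds across and two-thirds down within the crop:
x = 1213.43 + 2 × 1181.14/3 ≈ 2001; y = 0.00 + 2 × 2756.00/3 ≈ 1837.

(2001, 1837)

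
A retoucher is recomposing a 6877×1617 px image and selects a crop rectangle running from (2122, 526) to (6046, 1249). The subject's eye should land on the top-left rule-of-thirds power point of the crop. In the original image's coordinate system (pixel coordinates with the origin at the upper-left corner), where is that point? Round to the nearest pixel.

x = 3430 px, y = 767 px

Crop width = 6046 − 2122 = 3924 px; one third is 1308.00 px.
Crop height = 1249 − 526 = 723 px; one third is 241.00 px.
The top-left point is one-third across and one-third down within the crop:
x = 2122 + 1 × 1308.00 ≈ 3430; y = 526 + 1 × 241.00 ≈ 767.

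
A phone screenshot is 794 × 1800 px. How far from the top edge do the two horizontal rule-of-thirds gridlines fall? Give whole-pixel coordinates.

600 px and 1200 px

1800 / 3 = 600, so the horizontal lines sit at one and two thirds of 1800.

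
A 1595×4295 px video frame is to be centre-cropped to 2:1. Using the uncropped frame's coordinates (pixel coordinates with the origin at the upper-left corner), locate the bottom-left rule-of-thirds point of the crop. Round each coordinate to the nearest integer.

x = 532 px, y = 2280 px

1595/4295 < 2/1, so the 2:1 crop keeps the full width 1595 and trims height to 1595 × 1/2 = 797.50 px.
Top offset = (4295 − 797.50)/2 = 1748.75 px; left offset = 0.
Bottom-left is one-third across and two-thirds down within the crop:
x = 0.00 + 1 × 1595.00/3 ≈ 532; y = 1748.75 + 2 × 797.50/3 ≈ 2280.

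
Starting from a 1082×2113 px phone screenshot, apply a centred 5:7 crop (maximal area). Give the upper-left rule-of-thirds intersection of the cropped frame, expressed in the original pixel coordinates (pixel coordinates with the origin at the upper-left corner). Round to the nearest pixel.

x = 361 px, y = 804 px

1082/2113 < 5/7, so the 5:7 crop keeps the full width 1082 and trims height to 1082 × 7/5 = 1514.80 px.
Top offset = (2113 − 1514.80)/2 = 299.10 px; left offset = 0.
Upper-left is one-third across and one-third down within the crop:
x = 0.00 + 1 × 1082.00/3 ≈ 361; y = 299.10 + 1 × 1514.80/3 ≈ 804.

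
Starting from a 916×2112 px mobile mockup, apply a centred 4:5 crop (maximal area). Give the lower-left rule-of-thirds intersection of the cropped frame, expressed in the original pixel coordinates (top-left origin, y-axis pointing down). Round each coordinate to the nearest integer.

916/2112 < 4/5, so the 4:5 crop keeps the full width 916 and trims height to 916 × 5/4 = 1145.00 px.
Top offset = (2112 − 1145.00)/2 = 483.50 px; left offset = 0.
Lower-left is one-third across and two-thirds down within the crop:
x = 0.00 + 1 × 916.00/3 ≈ 305; y = 483.50 + 2 × 1145.00/3 ≈ 1247.

x = 305 px, y = 1247 px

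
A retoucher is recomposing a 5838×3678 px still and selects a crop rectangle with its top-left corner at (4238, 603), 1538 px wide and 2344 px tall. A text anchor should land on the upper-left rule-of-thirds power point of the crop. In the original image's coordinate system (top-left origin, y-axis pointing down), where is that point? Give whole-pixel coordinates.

One third of the crop width 1538 is 512.67 px.
One third of the crop height 2344 is 781.33 px.
The upper-left point is one-third across and one-third down within the crop:
x = 4238 + 1 × 512.67 ≈ 4751; y = 603 + 1 × 781.33 ≈ 1384.

x = 4751 px, y = 1384 px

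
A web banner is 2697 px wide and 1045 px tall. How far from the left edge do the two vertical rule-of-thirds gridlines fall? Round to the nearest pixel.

x = 899 px and x = 1798 px

2697 / 3 = 899, so the vertical lines sit at one and two thirds of 2697.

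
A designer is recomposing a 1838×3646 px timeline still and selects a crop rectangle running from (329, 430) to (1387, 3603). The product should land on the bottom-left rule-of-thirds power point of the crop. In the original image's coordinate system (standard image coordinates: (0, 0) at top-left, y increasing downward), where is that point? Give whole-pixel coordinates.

(682, 2545)

Crop width = 1387 − 329 = 1058 px; one third is 352.67 px.
Crop height = 3603 − 430 = 3173 px; one third is 1057.67 px.
The bottom-left point is one-third across and two-thirds down within the crop:
x = 329 + 1 × 352.67 ≈ 682; y = 430 + 2 × 1057.67 ≈ 2545.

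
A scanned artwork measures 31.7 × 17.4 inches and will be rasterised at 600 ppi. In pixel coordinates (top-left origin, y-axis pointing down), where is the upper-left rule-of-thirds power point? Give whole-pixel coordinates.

x = 6340 px, y = 3480 px

In pixels the canvas is 31.7 × 600 = 19020 wide and 17.4 × 600 = 10440 tall.
The upper-left point is one-third across and one-third down:
x = 1 × 19020/3 ≈ 6340; y = 1 × 10440/3 ≈ 3480.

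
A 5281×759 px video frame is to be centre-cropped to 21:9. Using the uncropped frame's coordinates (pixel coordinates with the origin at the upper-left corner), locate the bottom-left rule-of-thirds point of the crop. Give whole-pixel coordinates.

(2345, 506)

5281/759 > 21/9, so the 21:9 crop keeps the full height 759 and trims width to 759 × 21/9 = 1771.00 px.
Left offset = (5281 − 1771.00)/2 = 1755.00 px; top offset = 0.
Bottom-left is one-third across and two-thirds down within the crop:
x = 1755.00 + 1 × 1771.00/3 ≈ 2345; y = 0.00 + 2 × 759.00/3 ≈ 506.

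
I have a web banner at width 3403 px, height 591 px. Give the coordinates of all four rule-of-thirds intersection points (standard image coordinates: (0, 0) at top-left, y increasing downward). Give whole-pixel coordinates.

One third of 3403 is 1134.33; one third of 591 is 197.
Vertical third lines at x = 1134 and x = 2269; horizontal third lines at y = 197 and y = 394.

(1134, 197), (2269, 197), (1134, 394), (2269, 394)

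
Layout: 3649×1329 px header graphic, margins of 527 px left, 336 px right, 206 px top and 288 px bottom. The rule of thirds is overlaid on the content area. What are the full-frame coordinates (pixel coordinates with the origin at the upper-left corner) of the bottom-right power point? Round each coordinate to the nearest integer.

Content width = 3649 − 527 − 336 = 2786 px; content height = 1329 − 206 − 288 = 835 px.
Bottom-right is two-thirds across and two-thirds down within the content area.
x = 527 + 2 × 2786/3 = 527 + 1857.33 ≈ 2384
y = 206 + 2 × 835/3 = 206 + 556.67 ≈ 763

x = 2384 px, y = 763 px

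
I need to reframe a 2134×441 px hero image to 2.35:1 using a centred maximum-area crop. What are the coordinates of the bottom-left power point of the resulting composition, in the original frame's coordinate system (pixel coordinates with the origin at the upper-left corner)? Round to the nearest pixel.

2134/441 > 2.35/1, so the 2.35:1 crop keeps the full height 441 and trims width to 441 × 2.35/1 = 1036.35 px.
Left offset = (2134 − 1036.35)/2 = 548.82 px; top offset = 0.
Bottom-left is one-third across and two-thirds down within the crop:
x = 548.82 + 1 × 1036.35/3 ≈ 894; y = 0.00 + 2 × 441.00/3 ≈ 294.

(894, 294)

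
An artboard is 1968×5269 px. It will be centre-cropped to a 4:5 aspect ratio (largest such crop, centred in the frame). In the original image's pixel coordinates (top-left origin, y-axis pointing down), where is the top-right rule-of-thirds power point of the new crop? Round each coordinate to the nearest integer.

(1312, 2225)

1968/5269 < 4/5, so the 4:5 crop keeps the full width 1968 and trims height to 1968 × 5/4 = 2460.00 px.
Top offset = (5269 − 2460.00)/2 = 1404.50 px; left offset = 0.
Top-right is two-thirds across and one-third down within the crop:
x = 0.00 + 2 × 1968.00/3 ≈ 1312; y = 1404.50 + 1 × 2460.00/3 ≈ 2225.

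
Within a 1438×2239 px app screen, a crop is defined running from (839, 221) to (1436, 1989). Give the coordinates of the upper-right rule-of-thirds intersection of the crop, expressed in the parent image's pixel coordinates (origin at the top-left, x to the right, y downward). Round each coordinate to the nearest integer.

Crop width = 1436 − 839 = 597 px; one third is 199.00 px.
Crop height = 1989 − 221 = 1768 px; one third is 589.33 px.
The upper-right point is two-thirds across and one-third down within the crop:
x = 839 + 2 × 199.00 ≈ 1237; y = 221 + 1 × 589.33 ≈ 810.

(1237, 810)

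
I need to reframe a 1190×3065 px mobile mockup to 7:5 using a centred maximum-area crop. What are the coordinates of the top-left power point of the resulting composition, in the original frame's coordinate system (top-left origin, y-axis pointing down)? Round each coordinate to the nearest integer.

(397, 1391)

1190/3065 < 7/5, so the 7:5 crop keeps the full width 1190 and trims height to 1190 × 5/7 = 850.00 px.
Top offset = (3065 − 850.00)/2 = 1107.50 px; left offset = 0.
Top-left is one-third across and one-third down within the crop:
x = 0.00 + 1 × 1190.00/3 ≈ 397; y = 1107.50 + 1 × 850.00/3 ≈ 1391.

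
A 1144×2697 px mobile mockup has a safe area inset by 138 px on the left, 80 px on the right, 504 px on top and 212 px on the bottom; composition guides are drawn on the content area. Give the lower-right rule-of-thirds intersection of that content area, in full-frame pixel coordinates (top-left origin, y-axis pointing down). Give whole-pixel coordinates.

(755, 1825)

Content width = 1144 − 138 − 80 = 926 px; content height = 2697 − 504 − 212 = 1981 px.
Lower-right is two-thirds across and two-thirds down within the content area.
x = 138 + 2 × 926/3 = 138 + 617.33 ≈ 755
y = 504 + 2 × 1981/3 = 504 + 1320.67 ≈ 1825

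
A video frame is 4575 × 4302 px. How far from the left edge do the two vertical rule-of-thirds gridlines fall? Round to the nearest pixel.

4575 / 3 = 1525, so the vertical lines sit at one and two thirds of 4575.

x = 1525 px and x = 3050 px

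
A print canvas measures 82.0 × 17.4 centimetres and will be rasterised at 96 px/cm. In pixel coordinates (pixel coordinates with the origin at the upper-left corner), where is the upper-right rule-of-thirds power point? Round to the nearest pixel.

(5248, 557)

In pixels the canvas is 82.0 × 96 = 7872 wide and 17.4 × 96 = 1670.4 tall.
The upper-right point is two-thirds across and one-third down:
x = 2 × 7872/3 ≈ 5248; y = 1 × 1670.4/3 ≈ 557.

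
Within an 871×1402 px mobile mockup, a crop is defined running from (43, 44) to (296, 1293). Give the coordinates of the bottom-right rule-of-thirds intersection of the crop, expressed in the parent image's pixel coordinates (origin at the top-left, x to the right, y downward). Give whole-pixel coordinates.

(212, 877)

Crop width = 296 − 43 = 253 px; one third is 84.33 px.
Crop height = 1293 − 44 = 1249 px; one third is 416.33 px.
The bottom-right point is two-thirds across and two-thirds down within the crop:
x = 43 + 2 × 84.33 ≈ 212; y = 44 + 2 × 416.33 ≈ 877.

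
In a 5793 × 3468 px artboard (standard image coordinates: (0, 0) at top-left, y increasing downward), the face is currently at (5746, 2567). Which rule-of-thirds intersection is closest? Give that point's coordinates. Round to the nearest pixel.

x = 3862 px, y = 2312 px

Third lines: x ∈ {1931, 3862}, y ∈ {1156, 2312}.
5746 is closer to x = 3862; 2567 is closer to y = 2312.
So the nearest intersection is the lower-right power point.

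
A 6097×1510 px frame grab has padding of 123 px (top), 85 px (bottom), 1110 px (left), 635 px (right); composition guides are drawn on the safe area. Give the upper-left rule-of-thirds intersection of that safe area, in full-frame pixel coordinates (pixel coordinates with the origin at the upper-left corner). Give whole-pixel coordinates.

Content width = 6097 − 1110 − 635 = 4352 px; content height = 1510 − 123 − 85 = 1302 px.
Upper-left is one-third across and one-third down within the safe area.
x = 1110 + 1 × 4352/3 = 1110 + 1450.67 ≈ 2561
y = 123 + 1 × 1302/3 = 123 + 434.00 ≈ 557

x = 2561 px, y = 557 px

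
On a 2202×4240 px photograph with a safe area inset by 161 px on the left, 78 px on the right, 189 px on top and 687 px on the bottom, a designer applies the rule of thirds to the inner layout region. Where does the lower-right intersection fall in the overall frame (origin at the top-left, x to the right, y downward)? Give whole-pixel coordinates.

(1470, 2432)

Content width = 2202 − 161 − 78 = 1963 px; content height = 4240 − 189 − 687 = 3364 px.
Lower-right is two-thirds across and two-thirds down within the inner layout region.
x = 161 + 2 × 1963/3 = 161 + 1308.67 ≈ 1470
y = 189 + 2 × 3364/3 = 189 + 2242.67 ≈ 2432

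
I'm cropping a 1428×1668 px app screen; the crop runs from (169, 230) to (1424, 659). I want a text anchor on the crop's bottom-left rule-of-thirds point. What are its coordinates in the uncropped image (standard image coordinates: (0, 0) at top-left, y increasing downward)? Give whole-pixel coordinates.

(587, 516)

Crop width = 1424 − 169 = 1255 px; one third is 418.33 px.
Crop height = 659 − 230 = 429 px; one third is 143.00 px.
The bottom-left point is one-third across and two-thirds down within the crop:
x = 169 + 1 × 418.33 ≈ 587; y = 230 + 2 × 143.00 ≈ 516.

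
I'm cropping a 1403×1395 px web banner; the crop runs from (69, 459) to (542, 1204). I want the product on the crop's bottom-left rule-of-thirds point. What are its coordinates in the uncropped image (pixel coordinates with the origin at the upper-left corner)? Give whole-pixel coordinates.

(227, 956)

Crop width = 542 − 69 = 473 px; one third is 157.67 px.
Crop height = 1204 − 459 = 745 px; one third is 248.33 px.
The bottom-left point is one-third across and two-thirds down within the crop:
x = 69 + 1 × 157.67 ≈ 227; y = 459 + 2 × 248.33 ≈ 956.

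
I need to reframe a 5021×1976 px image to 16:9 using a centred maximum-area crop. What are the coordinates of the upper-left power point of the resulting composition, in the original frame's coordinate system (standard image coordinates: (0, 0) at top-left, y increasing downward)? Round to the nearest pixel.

(1925, 659)

5021/1976 > 16/9, so the 16:9 crop keeps the full height 1976 and trims width to 1976 × 16/9 = 3512.89 px.
Left offset = (5021 − 3512.89)/2 = 754.06 px; top offset = 0.
Upper-left is one-third across and one-third down within the crop:
x = 754.06 + 1 × 3512.89/3 ≈ 1925; y = 0.00 + 1 × 1976.00/3 ≈ 659.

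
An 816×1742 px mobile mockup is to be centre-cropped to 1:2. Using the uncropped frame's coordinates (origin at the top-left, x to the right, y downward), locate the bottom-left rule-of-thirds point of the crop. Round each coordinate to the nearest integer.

816/1742 < 1/2, so the 1:2 crop keeps the full width 816 and trims height to 816 × 2/1 = 1632.00 px.
Top offset = (1742 − 1632.00)/2 = 55.00 px; left offset = 0.
Bottom-left is one-third across and two-thirds down within the crop:
x = 0.00 + 1 × 816.00/3 ≈ 272; y = 55.00 + 2 × 1632.00/3 ≈ 1143.

(272, 1143)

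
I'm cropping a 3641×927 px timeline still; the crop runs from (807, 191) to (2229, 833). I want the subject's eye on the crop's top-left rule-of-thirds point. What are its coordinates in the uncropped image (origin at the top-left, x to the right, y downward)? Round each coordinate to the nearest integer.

Crop width = 2229 − 807 = 1422 px; one third is 474.00 px.
Crop height = 833 − 191 = 642 px; one third is 214.00 px.
The top-left point is one-third across and one-third down within the crop:
x = 807 + 1 × 474.00 ≈ 1281; y = 191 + 1 × 214.00 ≈ 405.

x = 1281 px, y = 405 px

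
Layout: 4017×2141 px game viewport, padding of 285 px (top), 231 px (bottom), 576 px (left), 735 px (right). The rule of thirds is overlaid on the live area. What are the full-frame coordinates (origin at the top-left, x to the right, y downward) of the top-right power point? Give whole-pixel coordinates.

x = 2380 px, y = 827 px

Content width = 4017 − 576 − 735 = 2706 px; content height = 2141 − 285 − 231 = 1625 px.
Top-right is two-thirds across and one-third down within the live area.
x = 576 + 2 × 2706/3 = 576 + 1804.00 ≈ 2380
y = 285 + 1 × 1625/3 = 285 + 541.67 ≈ 827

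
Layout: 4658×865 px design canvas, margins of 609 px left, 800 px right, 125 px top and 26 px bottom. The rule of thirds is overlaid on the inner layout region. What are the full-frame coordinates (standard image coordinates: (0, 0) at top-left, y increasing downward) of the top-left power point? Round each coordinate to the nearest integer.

Content width = 4658 − 609 − 800 = 3249 px; content height = 865 − 125 − 26 = 714 px.
Top-left is one-third across and one-third down within the inner layout region.
x = 609 + 1 × 3249/3 = 609 + 1083.00 ≈ 1692
y = 125 + 1 × 714/3 = 125 + 238.00 ≈ 363

x = 1692 px, y = 363 px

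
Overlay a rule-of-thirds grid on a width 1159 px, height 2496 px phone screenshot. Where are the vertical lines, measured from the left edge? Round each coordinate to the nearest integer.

386 px and 773 px

1159 / 3 = 386.33, so the vertical lines sit at one and two thirds of 1159.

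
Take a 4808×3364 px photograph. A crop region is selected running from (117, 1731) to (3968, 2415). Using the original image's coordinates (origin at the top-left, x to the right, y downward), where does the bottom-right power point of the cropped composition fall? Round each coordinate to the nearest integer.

Crop width = 3968 − 117 = 3851 px; one third is 1283.67 px.
Crop height = 2415 − 1731 = 684 px; one third is 228.00 px.
The bottom-right point is two-thirds across and two-thirds down within the crop:
x = 117 + 2 × 1283.67 ≈ 2684; y = 1731 + 2 × 228.00 ≈ 2187.

(2684, 2187)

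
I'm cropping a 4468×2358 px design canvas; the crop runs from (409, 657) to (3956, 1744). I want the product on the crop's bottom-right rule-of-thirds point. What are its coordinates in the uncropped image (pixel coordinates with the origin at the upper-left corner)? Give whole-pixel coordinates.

x = 2774 px, y = 1382 px

Crop width = 3956 − 409 = 3547 px; one third is 1182.33 px.
Crop height = 1744 − 657 = 1087 px; one third is 362.33 px.
The bottom-right point is two-thirds across and two-thirds down within the crop:
x = 409 + 2 × 1182.33 ≈ 2774; y = 657 + 2 × 362.33 ≈ 1382.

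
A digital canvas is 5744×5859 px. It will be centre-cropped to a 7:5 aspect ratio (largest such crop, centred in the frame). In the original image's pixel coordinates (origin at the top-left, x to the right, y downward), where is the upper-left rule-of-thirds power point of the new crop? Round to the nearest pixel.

(1915, 2246)

5744/5859 < 7/5, so the 7:5 crop keeps the full width 5744 and trims height to 5744 × 5/7 = 4102.86 px.
Top offset = (5859 − 4102.86)/2 = 878.07 px; left offset = 0.
Upper-left is one-third across and one-third down within the crop:
x = 0.00 + 1 × 5744.00/3 ≈ 1915; y = 878.07 + 1 × 4102.86/3 ≈ 2246.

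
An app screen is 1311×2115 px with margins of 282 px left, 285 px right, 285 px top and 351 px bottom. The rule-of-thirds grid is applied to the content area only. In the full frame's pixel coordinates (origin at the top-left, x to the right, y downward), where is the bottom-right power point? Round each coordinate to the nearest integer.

(778, 1271)

Content width = 1311 − 282 − 285 = 744 px; content height = 2115 − 285 − 351 = 1479 px.
Bottom-right is two-thirds across and two-thirds down within the content area.
x = 282 + 2 × 744/3 = 282 + 496.00 ≈ 778
y = 285 + 2 × 1479/3 = 285 + 986.00 ≈ 1271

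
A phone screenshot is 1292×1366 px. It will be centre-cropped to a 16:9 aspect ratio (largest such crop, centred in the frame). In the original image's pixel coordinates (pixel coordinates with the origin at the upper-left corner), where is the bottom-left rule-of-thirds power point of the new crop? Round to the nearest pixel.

1292/1366 < 16/9, so the 16:9 crop keeps the full width 1292 and trims height to 1292 × 9/16 = 726.75 px.
Top offset = (1366 − 726.75)/2 = 319.62 px; left offset = 0.
Bottom-left is one-third across and two-thirds down within the crop:
x = 0.00 + 1 × 1292.00/3 ≈ 431; y = 319.62 + 2 × 726.75/3 ≈ 804.

(431, 804)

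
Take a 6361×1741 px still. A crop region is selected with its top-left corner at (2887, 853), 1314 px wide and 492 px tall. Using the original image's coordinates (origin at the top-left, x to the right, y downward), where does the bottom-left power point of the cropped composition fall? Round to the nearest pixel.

(3325, 1181)

One third of the crop width 1314 is 438.00 px.
One third of the crop height 492 is 164.00 px.
The bottom-left point is one-third across and two-thirds down within the crop:
x = 2887 + 1 × 438.00 ≈ 3325; y = 853 + 2 × 164.00 ≈ 1181.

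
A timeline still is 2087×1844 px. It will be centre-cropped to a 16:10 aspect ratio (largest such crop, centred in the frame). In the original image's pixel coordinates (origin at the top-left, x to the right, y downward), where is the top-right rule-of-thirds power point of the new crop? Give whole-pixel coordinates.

(1391, 705)

2087/1844 < 16/10, so the 16:10 crop keeps the full width 2087 and trims height to 2087 × 10/16 = 1304.38 px.
Top offset = (1844 − 1304.38)/2 = 269.81 px; left offset = 0.
Top-right is two-thirds across and one-third down within the crop:
x = 0.00 + 2 × 2087.00/3 ≈ 1391; y = 269.81 + 1 × 1304.38/3 ≈ 705.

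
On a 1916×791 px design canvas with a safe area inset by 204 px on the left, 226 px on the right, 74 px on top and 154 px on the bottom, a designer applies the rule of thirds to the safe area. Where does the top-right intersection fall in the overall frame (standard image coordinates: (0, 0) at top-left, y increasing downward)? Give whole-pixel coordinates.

Content width = 1916 − 204 − 226 = 1486 px; content height = 791 − 74 − 154 = 563 px.
Top-right is two-thirds across and one-third down within the safe area.
x = 204 + 2 × 1486/3 = 204 + 990.67 ≈ 1195
y = 74 + 1 × 563/3 = 74 + 187.67 ≈ 262

x = 1195 px, y = 262 px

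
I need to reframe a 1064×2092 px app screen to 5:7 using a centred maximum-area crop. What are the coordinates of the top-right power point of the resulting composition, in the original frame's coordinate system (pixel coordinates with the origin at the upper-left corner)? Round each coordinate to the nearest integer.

1064/2092 < 5/7, so the 5:7 crop keeps the full width 1064 and trims height to 1064 × 7/5 = 1489.60 px.
Top offset = (2092 − 1489.60)/2 = 301.20 px; left offset = 0.
Top-right is two-thirds across and one-third down within the crop:
x = 0.00 + 2 × 1064.00/3 ≈ 709; y = 301.20 + 1 × 1489.60/3 ≈ 798.

(709, 798)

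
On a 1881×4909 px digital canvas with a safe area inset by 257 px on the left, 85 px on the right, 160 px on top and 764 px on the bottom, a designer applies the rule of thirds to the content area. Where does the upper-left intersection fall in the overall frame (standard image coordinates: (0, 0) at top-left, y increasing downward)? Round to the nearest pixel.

Content width = 1881 − 257 − 85 = 1539 px; content height = 4909 − 160 − 764 = 3985 px.
Upper-left is one-third across and one-third down within the content area.
x = 257 + 1 × 1539/3 = 257 + 513.00 ≈ 770
y = 160 + 1 × 3985/3 = 160 + 1328.33 ≈ 1488

(770, 1488)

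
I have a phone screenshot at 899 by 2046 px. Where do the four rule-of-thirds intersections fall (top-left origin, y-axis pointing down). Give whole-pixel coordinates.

(300, 682), (599, 682), (300, 1364), (599, 1364)

One third of 899 is 299.67; one third of 2046 is 682.
Vertical third lines at x = 300 and x = 599; horizontal third lines at y = 682 and y = 1364.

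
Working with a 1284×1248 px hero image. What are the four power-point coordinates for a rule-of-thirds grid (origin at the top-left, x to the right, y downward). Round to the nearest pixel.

One third of 1284 is 428; one third of 1248 is 416.
Vertical third lines at x = 428 and x = 856; horizontal third lines at y = 416 and y = 832.

(428, 416), (856, 416), (428, 832), (856, 832)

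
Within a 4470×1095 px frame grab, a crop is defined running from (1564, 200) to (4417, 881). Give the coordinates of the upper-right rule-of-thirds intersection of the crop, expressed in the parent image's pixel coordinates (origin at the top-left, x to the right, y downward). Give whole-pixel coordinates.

(3466, 427)

Crop width = 4417 − 1564 = 2853 px; one third is 951.00 px.
Crop height = 881 − 200 = 681 px; one third is 227.00 px.
The upper-right point is two-thirds across and one-third down within the crop:
x = 1564 + 2 × 951.00 ≈ 3466; y = 200 + 1 × 227.00 ≈ 427.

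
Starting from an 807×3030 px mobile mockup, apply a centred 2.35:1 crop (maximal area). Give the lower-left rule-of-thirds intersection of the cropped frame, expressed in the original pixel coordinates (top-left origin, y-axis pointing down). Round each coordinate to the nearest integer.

807/3030 < 2.35/1, so the 2.35:1 crop keeps the full width 807 and trims height to 807 × 1/2.35 = 343.40 px.
Top offset = (3030 − 343.40)/2 = 1343.30 px; left offset = 0.
Lower-left is one-third across and two-thirds down within the crop:
x = 0.00 + 1 × 807.00/3 ≈ 269; y = 1343.30 + 2 × 343.40/3 ≈ 1572.

x = 269 px, y = 1572 px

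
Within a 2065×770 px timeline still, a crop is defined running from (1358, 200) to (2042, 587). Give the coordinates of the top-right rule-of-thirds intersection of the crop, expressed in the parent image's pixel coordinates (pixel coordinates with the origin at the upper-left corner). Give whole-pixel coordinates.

Crop width = 2042 − 1358 = 684 px; one third is 228.00 px.
Crop height = 587 − 200 = 387 px; one third is 129.00 px.
The top-right point is two-thirds across and one-third down within the crop:
x = 1358 + 2 × 228.00 ≈ 1814; y = 200 + 1 × 129.00 ≈ 329.

(1814, 329)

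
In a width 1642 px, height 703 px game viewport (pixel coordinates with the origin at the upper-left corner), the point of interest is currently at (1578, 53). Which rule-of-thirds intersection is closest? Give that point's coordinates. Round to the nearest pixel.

Third lines: x ∈ {547, 1095}, y ∈ {234, 469}.
1578 is closer to x = 1095; 53 is closer to y = 234.
So the nearest intersection is the upper-right power point.

x = 1095 px, y = 234 px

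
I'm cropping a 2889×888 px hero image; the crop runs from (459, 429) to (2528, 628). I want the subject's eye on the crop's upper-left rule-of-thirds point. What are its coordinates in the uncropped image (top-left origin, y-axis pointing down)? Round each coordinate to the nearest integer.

Crop width = 2528 − 459 = 2069 px; one third is 689.67 px.
Crop height = 628 − 429 = 199 px; one third is 66.33 px.
The upper-left point is one-third across and one-third down within the crop:
x = 459 + 1 × 689.67 ≈ 1149; y = 429 + 1 × 66.33 ≈ 495.

(1149, 495)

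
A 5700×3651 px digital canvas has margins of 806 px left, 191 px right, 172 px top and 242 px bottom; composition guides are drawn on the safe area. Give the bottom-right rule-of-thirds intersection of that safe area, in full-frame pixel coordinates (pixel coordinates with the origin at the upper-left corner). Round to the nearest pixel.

Content width = 5700 − 806 − 191 = 4703 px; content height = 3651 − 172 − 242 = 3237 px.
Bottom-right is two-thirds across and two-thirds down within the safe area.
x = 806 + 2 × 4703/3 = 806 + 3135.33 ≈ 3941
y = 172 + 2 × 3237/3 = 172 + 2158.00 ≈ 2330

(3941, 2330)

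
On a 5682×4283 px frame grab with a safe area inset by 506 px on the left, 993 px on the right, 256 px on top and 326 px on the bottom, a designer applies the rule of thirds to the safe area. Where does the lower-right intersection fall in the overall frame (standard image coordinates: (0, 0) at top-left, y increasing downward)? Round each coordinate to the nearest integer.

Content width = 5682 − 506 − 993 = 4183 px; content height = 4283 − 256 − 326 = 3701 px.
Lower-right is two-thirds across and two-thirds down within the safe area.
x = 506 + 2 × 4183/3 = 506 + 2788.67 ≈ 3295
y = 256 + 2 × 3701/3 = 256 + 2467.33 ≈ 2723

x = 3295 px, y = 2723 px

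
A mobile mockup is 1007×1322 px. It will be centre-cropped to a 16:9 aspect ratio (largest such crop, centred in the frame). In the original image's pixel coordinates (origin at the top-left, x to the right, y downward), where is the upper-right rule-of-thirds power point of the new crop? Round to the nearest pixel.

1007/1322 < 16/9, so the 16:9 crop keeps the full width 1007 and trims height to 1007 × 9/16 = 566.44 px.
Top offset = (1322 − 566.44)/2 = 377.78 px; left offset = 0.
Upper-right is two-thirds across and one-third down within the crop:
x = 0.00 + 2 × 1007.00/3 ≈ 671; y = 377.78 + 1 × 566.44/3 ≈ 567.

(671, 567)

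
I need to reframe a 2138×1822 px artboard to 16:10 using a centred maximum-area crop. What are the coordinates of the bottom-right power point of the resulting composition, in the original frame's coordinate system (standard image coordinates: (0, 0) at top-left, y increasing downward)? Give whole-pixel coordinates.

2138/1822 < 16/10, so the 16:10 crop keeps the full width 2138 and trims height to 2138 × 10/16 = 1336.25 px.
Top offset = (1822 − 1336.25)/2 = 242.88 px; left offset = 0.
Bottom-right is two-thirds across and two-thirds down within the crop:
x = 0.00 + 2 × 2138.00/3 ≈ 1425; y = 242.88 + 2 × 1336.25/3 ≈ 1134.

x = 1425 px, y = 1134 px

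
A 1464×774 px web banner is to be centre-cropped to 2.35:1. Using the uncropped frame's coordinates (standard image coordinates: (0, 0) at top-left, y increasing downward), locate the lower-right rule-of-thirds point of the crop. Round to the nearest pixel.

x = 976 px, y = 491 px

1464/774 < 2.35/1, so the 2.35:1 crop keeps the full width 1464 and trims height to 1464 × 1/2.35 = 622.98 px.
Top offset = (774 − 622.98)/2 = 75.51 px; left offset = 0.
Lower-right is two-thirds across and two-thirds down within the crop:
x = 0.00 + 2 × 1464.00/3 ≈ 976; y = 75.51 + 2 × 622.98/3 ≈ 491.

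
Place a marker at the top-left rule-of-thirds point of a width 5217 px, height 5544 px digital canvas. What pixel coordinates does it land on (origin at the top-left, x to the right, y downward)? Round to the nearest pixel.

x = 1739 px, y = 1848 px

The top-left point sits one-third of the way across and one-third of the way down.
x = 1 × 5217/3 ≈ 1739; y = 1 × 5544/3 ≈ 1848.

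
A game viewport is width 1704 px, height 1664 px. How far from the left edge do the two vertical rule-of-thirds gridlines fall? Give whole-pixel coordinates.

1704 / 3 = 568, so the vertical lines sit at one and two thirds of 1704.

x = 568 px and x = 1136 px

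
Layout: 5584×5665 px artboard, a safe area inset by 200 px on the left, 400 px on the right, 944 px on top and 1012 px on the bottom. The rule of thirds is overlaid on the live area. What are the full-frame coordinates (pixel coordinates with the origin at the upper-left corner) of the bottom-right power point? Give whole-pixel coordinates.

Content width = 5584 − 200 − 400 = 4984 px; content height = 5665 − 944 − 1012 = 3709 px.
Bottom-right is two-thirds across and two-thirds down within the live area.
x = 200 + 2 × 4984/3 = 200 + 3322.67 ≈ 3523
y = 944 + 2 × 3709/3 = 944 + 2472.67 ≈ 3417

x = 3523 px, y = 3417 px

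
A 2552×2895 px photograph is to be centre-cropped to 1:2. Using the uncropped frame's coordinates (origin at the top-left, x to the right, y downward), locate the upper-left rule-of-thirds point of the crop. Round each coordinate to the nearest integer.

(1035, 965)

2552/2895 > 1/2, so the 1:2 crop keeps the full height 2895 and trims width to 2895 × 1/2 = 1447.50 px.
Left offset = (2552 − 1447.50)/2 = 552.25 px; top offset = 0.
Upper-left is one-third across and one-third down within the crop:
x = 552.25 + 1 × 1447.50/3 ≈ 1035; y = 0.00 + 1 × 2895.00/3 ≈ 965.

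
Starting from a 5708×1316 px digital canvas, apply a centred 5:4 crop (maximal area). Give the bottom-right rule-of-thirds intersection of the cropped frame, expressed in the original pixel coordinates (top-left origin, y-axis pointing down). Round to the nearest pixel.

5708/1316 > 5/4, so the 5:4 crop keeps the full height 1316 and trims width to 1316 × 5/4 = 1645.00 px.
Left offset = (5708 − 1645.00)/2 = 2031.50 px; top offset = 0.
Bottom-right is two-thirds across and two-thirds down within the crop:
x = 2031.50 + 2 × 1645.00/3 ≈ 3128; y = 0.00 + 2 × 1316.00/3 ≈ 877.

(3128, 877)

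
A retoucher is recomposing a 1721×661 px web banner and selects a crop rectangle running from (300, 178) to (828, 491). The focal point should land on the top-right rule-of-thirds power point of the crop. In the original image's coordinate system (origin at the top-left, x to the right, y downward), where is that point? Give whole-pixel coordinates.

(652, 282)

Crop width = 828 − 300 = 528 px; one third is 176.00 px.
Crop height = 491 − 178 = 313 px; one third is 104.33 px.
The top-right point is two-thirds across and one-third down within the crop:
x = 300 + 2 × 176.00 ≈ 652; y = 178 + 1 × 104.33 ≈ 282.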